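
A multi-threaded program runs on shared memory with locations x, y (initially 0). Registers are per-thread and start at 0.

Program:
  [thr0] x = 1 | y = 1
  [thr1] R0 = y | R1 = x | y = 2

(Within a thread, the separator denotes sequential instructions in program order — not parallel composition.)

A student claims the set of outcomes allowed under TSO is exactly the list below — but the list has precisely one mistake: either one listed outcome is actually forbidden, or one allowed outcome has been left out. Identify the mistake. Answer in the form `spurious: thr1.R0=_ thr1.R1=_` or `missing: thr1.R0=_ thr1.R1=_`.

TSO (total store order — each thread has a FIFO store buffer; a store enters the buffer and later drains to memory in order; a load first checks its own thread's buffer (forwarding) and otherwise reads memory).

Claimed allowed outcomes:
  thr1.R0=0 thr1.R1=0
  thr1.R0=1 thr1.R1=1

outcome vector order: (thr1.R0,thr1.R1)
TSO: 3 outcomes — {(0,0), (0,1), (1,1)}
TSO∖claimed = {(0,1)}

missing: thr1.R0=0 thr1.R1=1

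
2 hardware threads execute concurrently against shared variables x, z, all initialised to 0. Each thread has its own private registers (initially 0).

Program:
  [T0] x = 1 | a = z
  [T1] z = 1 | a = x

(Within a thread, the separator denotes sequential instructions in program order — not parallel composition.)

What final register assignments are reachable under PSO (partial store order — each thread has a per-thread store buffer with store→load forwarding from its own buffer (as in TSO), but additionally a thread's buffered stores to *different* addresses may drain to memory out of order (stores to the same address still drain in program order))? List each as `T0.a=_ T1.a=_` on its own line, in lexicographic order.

outcome vector order: (T0.a,T1.a)
|PSO outcomes| = 4

T0.a=0 T1.a=0
T0.a=0 T1.a=1
T0.a=1 T1.a=0
T0.a=1 T1.a=1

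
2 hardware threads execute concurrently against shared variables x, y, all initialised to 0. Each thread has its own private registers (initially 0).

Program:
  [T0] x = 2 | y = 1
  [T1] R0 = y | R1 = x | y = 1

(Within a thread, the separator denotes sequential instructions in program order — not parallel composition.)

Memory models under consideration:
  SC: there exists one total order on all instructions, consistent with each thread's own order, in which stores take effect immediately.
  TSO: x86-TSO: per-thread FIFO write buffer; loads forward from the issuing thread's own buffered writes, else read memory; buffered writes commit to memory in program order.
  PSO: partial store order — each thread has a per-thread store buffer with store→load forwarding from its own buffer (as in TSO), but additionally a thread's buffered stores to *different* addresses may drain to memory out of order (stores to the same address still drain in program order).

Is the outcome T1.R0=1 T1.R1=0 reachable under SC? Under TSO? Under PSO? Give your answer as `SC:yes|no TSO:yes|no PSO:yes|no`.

outcome vector order: (T1.R0,T1.R1)
under SC → 00; 02; 12
under TSO → 00; 02; 12
under PSO → 00; 02; 10; 12
target 10 ∈ {PSO}

SC:no TSO:no PSO:yes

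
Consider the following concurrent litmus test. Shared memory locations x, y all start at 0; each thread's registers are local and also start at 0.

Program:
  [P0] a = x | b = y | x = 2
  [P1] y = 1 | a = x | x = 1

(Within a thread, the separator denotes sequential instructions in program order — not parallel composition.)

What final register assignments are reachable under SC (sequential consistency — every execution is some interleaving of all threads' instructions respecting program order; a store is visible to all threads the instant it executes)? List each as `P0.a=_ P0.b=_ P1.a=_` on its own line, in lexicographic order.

outcome vector order: (P0.a,P0.b,P1.a)
|SC outcomes| = 5

P0.a=0 P0.b=0 P1.a=0
P0.a=0 P0.b=0 P1.a=2
P0.a=0 P0.b=1 P1.a=0
P0.a=0 P0.b=1 P1.a=2
P0.a=1 P0.b=1 P1.a=0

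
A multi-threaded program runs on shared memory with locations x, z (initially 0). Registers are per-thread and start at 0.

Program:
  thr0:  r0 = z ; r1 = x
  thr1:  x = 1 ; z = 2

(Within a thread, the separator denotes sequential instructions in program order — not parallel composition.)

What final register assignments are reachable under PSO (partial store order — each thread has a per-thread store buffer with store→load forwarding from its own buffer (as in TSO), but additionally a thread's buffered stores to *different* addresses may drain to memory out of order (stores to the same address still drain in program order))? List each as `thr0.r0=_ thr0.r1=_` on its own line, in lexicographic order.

outcome vector order: (thr0.r0,thr0.r1)
|PSO outcomes| = 4

thr0.r0=0 thr0.r1=0
thr0.r0=0 thr0.r1=1
thr0.r0=2 thr0.r1=0
thr0.r0=2 thr0.r1=1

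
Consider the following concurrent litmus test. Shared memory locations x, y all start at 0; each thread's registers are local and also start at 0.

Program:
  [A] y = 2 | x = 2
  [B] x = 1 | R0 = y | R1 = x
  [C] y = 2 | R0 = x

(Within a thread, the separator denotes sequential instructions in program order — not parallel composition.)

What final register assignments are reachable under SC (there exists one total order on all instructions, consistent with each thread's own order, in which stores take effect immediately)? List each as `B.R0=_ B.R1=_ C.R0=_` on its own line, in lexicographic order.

B.R0=0 B.R1=1 C.R0=1
B.R0=0 B.R1=1 C.R0=2
B.R0=0 B.R1=2 C.R0=1
B.R0=0 B.R1=2 C.R0=2
B.R0=2 B.R1=1 C.R0=0
B.R0=2 B.R1=1 C.R0=1
B.R0=2 B.R1=1 C.R0=2
B.R0=2 B.R1=2 C.R0=0
B.R0=2 B.R1=2 C.R0=1
B.R0=2 B.R1=2 C.R0=2

outcome vector order: (B.R0,B.R1,C.R0)
|SC outcomes| = 10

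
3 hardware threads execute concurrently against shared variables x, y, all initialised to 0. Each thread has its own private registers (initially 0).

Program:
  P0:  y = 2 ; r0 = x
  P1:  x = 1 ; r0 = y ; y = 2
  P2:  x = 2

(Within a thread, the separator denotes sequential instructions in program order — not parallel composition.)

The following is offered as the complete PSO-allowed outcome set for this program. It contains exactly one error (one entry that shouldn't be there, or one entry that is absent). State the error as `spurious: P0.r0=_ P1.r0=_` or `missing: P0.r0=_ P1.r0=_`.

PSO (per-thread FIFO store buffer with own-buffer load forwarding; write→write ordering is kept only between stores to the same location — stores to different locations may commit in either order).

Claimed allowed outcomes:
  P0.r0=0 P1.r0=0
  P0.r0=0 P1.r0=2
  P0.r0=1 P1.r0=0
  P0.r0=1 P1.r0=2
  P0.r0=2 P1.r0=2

outcome vector order: (P0.r0,P1.r0)
PSO: 6 outcomes — {0/0; 0/2; 1/0; 1/2; 2/0; 2/2}
PSO∖claimed = {2/0}

missing: P0.r0=2 P1.r0=0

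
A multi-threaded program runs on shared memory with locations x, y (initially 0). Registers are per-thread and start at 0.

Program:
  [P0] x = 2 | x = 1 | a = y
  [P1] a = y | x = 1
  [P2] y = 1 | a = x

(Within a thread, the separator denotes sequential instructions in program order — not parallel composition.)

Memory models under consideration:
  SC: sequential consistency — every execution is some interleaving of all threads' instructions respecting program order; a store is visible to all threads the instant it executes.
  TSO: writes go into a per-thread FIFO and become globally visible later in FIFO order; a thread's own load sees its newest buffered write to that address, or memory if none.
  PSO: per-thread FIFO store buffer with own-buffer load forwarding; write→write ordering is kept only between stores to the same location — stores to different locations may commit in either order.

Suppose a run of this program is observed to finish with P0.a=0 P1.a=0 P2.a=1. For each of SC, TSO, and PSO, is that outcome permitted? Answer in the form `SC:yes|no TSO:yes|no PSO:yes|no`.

outcome vector order: (P0.a,P1.a,P2.a)
under SC → <0 0 1>, <0 1 1>, <1 0 0>, <1 0 1>, <1 0 2>, <1 1 0>, <1 1 1>, <1 1 2>
under TSO → <0 0 0>, <0 0 1>, <0 0 2>, <0 1 0>, <0 1 1>, <0 1 2>, <1 0 0>, <1 0 1>, <1 0 2>, <1 1 0>, <1 1 1>, <1 1 2>
under PSO → <0 0 0>, <0 0 1>, <0 0 2>, <0 1 0>, <0 1 1>, <0 1 2>, <1 0 0>, <1 0 1>, <1 0 2>, <1 1 0>, <1 1 1>, <1 1 2>
target <0 0 1> ∈ {SC,TSO,PSO}

SC:yes TSO:yes PSO:yes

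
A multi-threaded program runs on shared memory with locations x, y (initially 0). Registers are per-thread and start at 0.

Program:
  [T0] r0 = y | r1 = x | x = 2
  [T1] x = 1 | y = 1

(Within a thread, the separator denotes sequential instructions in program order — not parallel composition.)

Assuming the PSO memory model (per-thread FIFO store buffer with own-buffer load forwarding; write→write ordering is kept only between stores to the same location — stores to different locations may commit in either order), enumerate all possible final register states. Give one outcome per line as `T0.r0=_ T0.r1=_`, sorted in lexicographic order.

outcome vector order: (T0.r0,T0.r1)
|PSO outcomes| = 4

T0.r0=0 T0.r1=0
T0.r0=0 T0.r1=1
T0.r0=1 T0.r1=0
T0.r0=1 T0.r1=1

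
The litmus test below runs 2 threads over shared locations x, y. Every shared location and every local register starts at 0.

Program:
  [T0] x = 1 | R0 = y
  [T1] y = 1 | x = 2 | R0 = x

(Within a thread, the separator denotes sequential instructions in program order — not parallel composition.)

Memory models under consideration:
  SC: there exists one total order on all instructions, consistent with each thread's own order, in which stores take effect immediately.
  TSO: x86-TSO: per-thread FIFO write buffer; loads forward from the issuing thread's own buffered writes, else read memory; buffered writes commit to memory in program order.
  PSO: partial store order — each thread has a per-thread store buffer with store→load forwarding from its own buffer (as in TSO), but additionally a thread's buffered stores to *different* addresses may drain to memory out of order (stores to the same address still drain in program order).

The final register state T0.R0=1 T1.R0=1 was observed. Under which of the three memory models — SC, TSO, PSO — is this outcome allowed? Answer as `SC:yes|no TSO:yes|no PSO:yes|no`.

outcome vector order: (T0.R0,T1.R0)
[SC] allowed = {(0,2); (1,1); (1,2)}
[TSO] allowed = {(0,1); (0,2); (1,1); (1,2)}
[PSO] allowed = {(0,1); (0,2); (1,1); (1,2)}
target (1,1) ∈ {SC,TSO,PSO}

SC:yes TSO:yes PSO:yes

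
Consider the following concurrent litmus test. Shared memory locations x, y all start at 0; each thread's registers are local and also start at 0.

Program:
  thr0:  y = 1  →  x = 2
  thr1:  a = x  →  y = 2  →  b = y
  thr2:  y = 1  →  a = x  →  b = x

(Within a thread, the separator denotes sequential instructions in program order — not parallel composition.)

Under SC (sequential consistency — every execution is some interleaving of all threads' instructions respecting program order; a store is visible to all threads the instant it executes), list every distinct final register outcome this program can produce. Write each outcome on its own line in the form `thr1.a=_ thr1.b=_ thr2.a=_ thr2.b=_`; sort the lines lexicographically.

thr1.a=0 thr1.b=1 thr2.a=0 thr2.b=0
thr1.a=0 thr1.b=1 thr2.a=0 thr2.b=2
thr1.a=0 thr1.b=1 thr2.a=2 thr2.b=2
thr1.a=0 thr1.b=2 thr2.a=0 thr2.b=0
thr1.a=0 thr1.b=2 thr2.a=0 thr2.b=2
thr1.a=0 thr1.b=2 thr2.a=2 thr2.b=2
thr1.a=2 thr1.b=1 thr2.a=2 thr2.b=2
thr1.a=2 thr1.b=2 thr2.a=0 thr2.b=0
thr1.a=2 thr1.b=2 thr2.a=0 thr2.b=2
thr1.a=2 thr1.b=2 thr2.a=2 thr2.b=2

outcome vector order: (thr1.a,thr1.b,thr2.a,thr2.b)
|SC outcomes| = 10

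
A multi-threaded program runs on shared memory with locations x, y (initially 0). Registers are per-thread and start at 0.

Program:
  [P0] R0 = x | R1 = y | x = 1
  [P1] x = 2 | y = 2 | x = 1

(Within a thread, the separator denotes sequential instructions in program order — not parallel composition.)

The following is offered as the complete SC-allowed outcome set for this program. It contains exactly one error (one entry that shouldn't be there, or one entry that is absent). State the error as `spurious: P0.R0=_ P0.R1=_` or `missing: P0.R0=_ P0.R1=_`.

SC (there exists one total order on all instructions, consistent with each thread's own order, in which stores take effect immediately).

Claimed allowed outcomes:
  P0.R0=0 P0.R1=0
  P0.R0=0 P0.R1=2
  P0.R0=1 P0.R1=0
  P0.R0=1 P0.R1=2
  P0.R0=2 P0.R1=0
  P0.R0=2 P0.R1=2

outcome vector order: (P0.R0,P0.R1)
SC: 5 outcomes — {<0 0>, <0 2>, <1 2>, <2 0>, <2 2>}
claimed∖SC = {<1 0>}

spurious: P0.R0=1 P0.R1=0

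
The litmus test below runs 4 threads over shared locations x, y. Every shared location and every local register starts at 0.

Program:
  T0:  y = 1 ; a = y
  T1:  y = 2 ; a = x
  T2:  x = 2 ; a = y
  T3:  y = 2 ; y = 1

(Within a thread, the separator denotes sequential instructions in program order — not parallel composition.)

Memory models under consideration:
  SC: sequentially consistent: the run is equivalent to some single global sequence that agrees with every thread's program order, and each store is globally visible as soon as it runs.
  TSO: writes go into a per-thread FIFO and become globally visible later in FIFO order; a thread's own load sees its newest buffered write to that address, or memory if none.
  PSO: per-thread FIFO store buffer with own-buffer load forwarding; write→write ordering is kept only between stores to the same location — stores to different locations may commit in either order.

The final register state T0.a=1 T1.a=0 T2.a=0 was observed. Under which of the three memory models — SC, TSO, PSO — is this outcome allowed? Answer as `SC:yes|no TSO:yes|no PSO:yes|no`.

SC:no TSO:yes PSO:yes

outcome vector order: (T0.a,T1.a,T2.a)
SC: 10 outcomes — {1/0/1 1/0/2 1/2/0 1/2/1 1/2/2 2/0/1 2/0/2 2/2/0 2/2/1 2/2/2}
TSO: 12 outcomes — {1/0/0 1/0/1 1/0/2 1/2/0 1/2/1 1/2/2 2/0/0 2/0/1 2/0/2 2/2/0 2/2/1 2/2/2}
PSO: 12 outcomes — {1/0/0 1/0/1 1/0/2 1/2/0 1/2/1 1/2/2 2/0/0 2/0/1 2/0/2 2/2/0 2/2/1 2/2/2}
target 1/0/0 ∈ {TSO,PSO}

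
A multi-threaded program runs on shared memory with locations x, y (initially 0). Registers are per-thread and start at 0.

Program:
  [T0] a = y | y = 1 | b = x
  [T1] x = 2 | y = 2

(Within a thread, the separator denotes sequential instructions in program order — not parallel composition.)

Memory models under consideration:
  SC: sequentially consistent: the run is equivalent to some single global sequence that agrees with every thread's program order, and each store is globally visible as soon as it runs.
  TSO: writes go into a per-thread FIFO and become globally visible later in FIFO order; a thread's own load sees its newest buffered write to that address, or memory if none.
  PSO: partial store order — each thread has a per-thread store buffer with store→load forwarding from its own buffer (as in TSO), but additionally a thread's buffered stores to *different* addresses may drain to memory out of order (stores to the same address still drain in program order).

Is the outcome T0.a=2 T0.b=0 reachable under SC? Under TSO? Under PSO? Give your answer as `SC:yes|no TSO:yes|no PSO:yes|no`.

SC:no TSO:no PSO:yes

outcome vector order: (T0.a,T0.b)
under SC → 0/0, 0/2, 2/2
under TSO → 0/0, 0/2, 2/2
under PSO → 0/0, 0/2, 2/0, 2/2
target 2/0 ∈ {PSO}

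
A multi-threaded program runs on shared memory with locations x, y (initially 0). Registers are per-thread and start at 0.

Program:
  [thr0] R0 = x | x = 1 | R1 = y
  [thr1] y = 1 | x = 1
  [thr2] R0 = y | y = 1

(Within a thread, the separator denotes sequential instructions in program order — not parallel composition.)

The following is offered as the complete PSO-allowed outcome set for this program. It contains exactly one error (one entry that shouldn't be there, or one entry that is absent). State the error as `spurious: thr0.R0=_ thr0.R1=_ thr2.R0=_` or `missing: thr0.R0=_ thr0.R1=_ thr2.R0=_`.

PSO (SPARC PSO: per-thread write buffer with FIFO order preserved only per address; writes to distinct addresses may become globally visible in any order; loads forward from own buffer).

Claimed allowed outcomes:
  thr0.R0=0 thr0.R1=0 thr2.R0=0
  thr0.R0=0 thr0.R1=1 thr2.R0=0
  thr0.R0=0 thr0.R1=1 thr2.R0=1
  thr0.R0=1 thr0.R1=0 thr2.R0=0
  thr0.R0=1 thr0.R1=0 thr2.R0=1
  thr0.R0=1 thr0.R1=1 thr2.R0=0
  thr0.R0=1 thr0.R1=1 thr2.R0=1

missing: thr0.R0=0 thr0.R1=0 thr2.R0=1

outcome vector order: (thr0.R0,thr0.R1,thr2.R0)
PSO (8): (0,0,0), (0,0,1), (0,1,0), (0,1,1), (1,0,0), (1,0,1), (1,1,0), (1,1,1)
PSO∖claimed = {(0,0,1)}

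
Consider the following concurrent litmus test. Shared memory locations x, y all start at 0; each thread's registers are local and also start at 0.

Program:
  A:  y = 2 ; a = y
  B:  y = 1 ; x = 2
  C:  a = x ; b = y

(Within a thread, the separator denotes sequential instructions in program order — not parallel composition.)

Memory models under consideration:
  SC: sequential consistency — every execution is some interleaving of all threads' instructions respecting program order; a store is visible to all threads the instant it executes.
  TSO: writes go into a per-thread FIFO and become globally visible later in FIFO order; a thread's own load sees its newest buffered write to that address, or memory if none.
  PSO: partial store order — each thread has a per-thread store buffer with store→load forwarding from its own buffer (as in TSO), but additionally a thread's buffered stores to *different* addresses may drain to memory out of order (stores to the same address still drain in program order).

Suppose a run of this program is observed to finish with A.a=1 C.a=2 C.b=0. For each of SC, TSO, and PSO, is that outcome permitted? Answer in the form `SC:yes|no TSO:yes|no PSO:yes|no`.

SC:no TSO:no PSO:yes

outcome vector order: (A.a,C.a,C.b)
[SC] allowed = {1/0/0, 1/0/1, 1/0/2, 1/2/1, 2/0/0, 2/0/1, 2/0/2, 2/2/1, 2/2/2}
[TSO] allowed = {1/0/0, 1/0/1, 1/0/2, 1/2/1, 2/0/0, 2/0/1, 2/0/2, 2/2/1, 2/2/2}
[PSO] allowed = {1/0/0, 1/0/1, 1/0/2, 1/2/0, 1/2/1, 1/2/2, 2/0/0, 2/0/1, 2/0/2, 2/2/0, 2/2/1, 2/2/2}
target 1/2/0 ∈ {PSO}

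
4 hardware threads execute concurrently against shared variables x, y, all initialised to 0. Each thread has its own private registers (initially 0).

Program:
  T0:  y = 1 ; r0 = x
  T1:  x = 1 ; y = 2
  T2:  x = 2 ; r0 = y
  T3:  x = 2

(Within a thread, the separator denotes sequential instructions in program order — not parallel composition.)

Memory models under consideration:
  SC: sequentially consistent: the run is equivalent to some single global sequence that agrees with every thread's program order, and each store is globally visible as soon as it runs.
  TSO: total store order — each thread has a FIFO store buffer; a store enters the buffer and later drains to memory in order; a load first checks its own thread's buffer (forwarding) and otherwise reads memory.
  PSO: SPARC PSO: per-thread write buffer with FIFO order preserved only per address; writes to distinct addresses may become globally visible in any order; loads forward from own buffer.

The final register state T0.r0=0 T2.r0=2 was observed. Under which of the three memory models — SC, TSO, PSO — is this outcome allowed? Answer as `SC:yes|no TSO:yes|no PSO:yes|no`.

SC:yes TSO:yes PSO:yes

outcome vector order: (T0.r0,T2.r0)
[SC] allowed = {0/1 0/2 1/0 1/1 1/2 2/0 2/1 2/2}
[TSO] allowed = {0/0 0/1 0/2 1/0 1/1 1/2 2/0 2/1 2/2}
[PSO] allowed = {0/0 0/1 0/2 1/0 1/1 1/2 2/0 2/1 2/2}
target 0/2 ∈ {SC,TSO,PSO}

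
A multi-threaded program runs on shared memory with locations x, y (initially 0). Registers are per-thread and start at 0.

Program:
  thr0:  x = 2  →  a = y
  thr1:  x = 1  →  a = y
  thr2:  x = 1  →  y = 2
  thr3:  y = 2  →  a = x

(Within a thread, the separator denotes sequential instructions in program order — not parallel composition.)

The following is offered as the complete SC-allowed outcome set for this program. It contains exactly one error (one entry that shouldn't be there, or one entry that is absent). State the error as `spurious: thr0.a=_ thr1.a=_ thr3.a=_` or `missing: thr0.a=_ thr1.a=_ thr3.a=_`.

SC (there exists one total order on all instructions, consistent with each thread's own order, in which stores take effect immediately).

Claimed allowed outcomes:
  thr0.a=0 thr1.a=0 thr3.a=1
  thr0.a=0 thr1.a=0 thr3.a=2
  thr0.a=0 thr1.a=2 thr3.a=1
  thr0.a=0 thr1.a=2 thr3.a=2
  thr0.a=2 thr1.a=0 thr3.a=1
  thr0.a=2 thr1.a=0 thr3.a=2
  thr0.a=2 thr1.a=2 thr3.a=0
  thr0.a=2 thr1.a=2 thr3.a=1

outcome vector order: (thr0.a,thr1.a,thr3.a)
under SC → 001 002 021 022 201 202 220 221 222
SC∖claimed = {222}

missing: thr0.a=2 thr1.a=2 thr3.a=2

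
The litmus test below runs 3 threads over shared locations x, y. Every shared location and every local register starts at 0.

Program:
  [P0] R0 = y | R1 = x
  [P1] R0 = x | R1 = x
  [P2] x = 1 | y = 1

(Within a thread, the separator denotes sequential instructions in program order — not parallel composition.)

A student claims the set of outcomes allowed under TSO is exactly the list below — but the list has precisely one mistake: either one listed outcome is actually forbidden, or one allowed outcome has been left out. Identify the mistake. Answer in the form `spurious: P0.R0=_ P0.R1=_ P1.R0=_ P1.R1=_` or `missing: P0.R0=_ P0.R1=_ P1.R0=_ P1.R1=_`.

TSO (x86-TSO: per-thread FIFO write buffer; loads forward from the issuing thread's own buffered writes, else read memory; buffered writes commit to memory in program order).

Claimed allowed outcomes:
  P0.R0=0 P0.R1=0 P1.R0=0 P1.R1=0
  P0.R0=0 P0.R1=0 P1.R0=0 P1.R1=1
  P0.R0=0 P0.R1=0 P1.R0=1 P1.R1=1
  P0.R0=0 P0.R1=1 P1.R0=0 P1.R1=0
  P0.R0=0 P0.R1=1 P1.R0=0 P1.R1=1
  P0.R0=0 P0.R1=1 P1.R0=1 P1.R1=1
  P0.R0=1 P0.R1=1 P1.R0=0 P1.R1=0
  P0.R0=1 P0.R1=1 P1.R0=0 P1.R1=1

outcome vector order: (P0.R0,P0.R1,P1.R0,P1.R1)
[TSO] allowed = {0/0/0/0 0/0/0/1 0/0/1/1 0/1/0/0 0/1/0/1 0/1/1/1 1/1/0/0 1/1/0/1 1/1/1/1}
TSO∖claimed = {1/1/1/1}

missing: P0.R0=1 P0.R1=1 P1.R0=1 P1.R1=1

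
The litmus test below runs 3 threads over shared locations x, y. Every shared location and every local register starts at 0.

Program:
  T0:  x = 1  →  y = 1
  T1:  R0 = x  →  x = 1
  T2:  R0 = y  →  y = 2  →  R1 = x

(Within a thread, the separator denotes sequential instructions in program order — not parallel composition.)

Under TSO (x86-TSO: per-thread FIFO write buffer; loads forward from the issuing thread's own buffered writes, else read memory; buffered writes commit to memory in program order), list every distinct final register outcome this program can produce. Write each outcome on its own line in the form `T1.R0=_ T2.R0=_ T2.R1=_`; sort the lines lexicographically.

T1.R0=0 T2.R0=0 T2.R1=0
T1.R0=0 T2.R0=0 T2.R1=1
T1.R0=0 T2.R0=1 T2.R1=1
T1.R0=1 T2.R0=0 T2.R1=0
T1.R0=1 T2.R0=0 T2.R1=1
T1.R0=1 T2.R0=1 T2.R1=1

outcome vector order: (T1.R0,T2.R0,T2.R1)
|TSO outcomes| = 6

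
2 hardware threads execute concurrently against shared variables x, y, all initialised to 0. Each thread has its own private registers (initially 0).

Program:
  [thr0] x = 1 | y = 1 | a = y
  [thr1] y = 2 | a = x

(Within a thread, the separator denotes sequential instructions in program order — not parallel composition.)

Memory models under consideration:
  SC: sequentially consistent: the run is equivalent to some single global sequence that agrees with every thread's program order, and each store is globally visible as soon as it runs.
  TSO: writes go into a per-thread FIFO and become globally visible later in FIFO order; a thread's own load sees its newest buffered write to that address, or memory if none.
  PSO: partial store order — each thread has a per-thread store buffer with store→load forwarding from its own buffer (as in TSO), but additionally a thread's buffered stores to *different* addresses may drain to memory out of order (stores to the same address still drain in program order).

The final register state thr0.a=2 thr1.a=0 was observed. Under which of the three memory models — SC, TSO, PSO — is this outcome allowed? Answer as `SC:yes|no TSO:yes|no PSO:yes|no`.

SC:no TSO:yes PSO:yes

outcome vector order: (thr0.a,thr1.a)
[SC] allowed = {(1,0) (1,1) (2,1)}
[TSO] allowed = {(1,0) (1,1) (2,0) (2,1)}
[PSO] allowed = {(1,0) (1,1) (2,0) (2,1)}
target (2,0) ∈ {TSO,PSO}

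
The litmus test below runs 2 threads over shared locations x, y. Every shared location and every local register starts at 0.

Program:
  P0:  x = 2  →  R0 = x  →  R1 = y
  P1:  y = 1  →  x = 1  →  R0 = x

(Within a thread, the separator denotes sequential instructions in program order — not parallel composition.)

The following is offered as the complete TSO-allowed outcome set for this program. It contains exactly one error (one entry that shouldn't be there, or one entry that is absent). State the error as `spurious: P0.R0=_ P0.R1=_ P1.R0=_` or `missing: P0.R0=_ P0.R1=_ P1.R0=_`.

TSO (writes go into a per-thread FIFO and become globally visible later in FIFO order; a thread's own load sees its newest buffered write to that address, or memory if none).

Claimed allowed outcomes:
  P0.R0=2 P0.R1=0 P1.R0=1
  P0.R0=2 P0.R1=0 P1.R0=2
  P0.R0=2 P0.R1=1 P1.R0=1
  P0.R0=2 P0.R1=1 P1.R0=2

missing: P0.R0=1 P0.R1=1 P1.R0=1

outcome vector order: (P0.R0,P0.R1,P1.R0)
TSO (5): <1 1 1>, <2 0 1>, <2 0 2>, <2 1 1>, <2 1 2>
TSO∖claimed = {<1 1 1>}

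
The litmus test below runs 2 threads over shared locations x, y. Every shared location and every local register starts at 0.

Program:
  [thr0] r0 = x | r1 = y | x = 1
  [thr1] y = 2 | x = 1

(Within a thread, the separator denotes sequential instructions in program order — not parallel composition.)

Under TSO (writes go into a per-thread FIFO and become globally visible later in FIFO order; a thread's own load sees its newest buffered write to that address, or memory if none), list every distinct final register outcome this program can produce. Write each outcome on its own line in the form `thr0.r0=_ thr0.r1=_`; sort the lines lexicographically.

thr0.r0=0 thr0.r1=0
thr0.r0=0 thr0.r1=2
thr0.r0=1 thr0.r1=2

outcome vector order: (thr0.r0,thr0.r1)
|TSO outcomes| = 3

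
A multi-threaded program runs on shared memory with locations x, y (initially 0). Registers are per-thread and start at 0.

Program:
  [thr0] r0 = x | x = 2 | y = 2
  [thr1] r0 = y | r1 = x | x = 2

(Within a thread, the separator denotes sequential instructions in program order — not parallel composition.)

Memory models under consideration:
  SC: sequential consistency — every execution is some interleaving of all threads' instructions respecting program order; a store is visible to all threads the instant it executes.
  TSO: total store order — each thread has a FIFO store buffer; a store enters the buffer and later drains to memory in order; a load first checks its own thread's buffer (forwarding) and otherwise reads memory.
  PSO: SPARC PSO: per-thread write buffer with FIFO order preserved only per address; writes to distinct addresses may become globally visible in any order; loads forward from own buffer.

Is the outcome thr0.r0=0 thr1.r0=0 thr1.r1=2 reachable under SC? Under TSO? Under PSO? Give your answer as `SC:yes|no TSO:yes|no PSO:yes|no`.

outcome vector order: (thr0.r0,thr1.r0,thr1.r1)
under SC → 0/0/0, 0/0/2, 0/2/2, 2/0/0
under TSO → 0/0/0, 0/0/2, 0/2/2, 2/0/0
under PSO → 0/0/0, 0/0/2, 0/2/0, 0/2/2, 2/0/0
target 0/0/2 ∈ {SC,TSO,PSO}

SC:yes TSO:yes PSO:yes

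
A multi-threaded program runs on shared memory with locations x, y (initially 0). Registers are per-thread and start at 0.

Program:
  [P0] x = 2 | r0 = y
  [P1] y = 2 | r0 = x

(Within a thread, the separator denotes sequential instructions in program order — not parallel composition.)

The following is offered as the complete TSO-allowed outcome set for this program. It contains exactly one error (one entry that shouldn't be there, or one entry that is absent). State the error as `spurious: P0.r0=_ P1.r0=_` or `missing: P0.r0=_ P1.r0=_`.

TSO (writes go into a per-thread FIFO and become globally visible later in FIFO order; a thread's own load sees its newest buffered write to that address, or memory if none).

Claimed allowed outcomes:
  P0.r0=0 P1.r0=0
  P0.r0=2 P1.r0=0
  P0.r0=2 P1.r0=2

outcome vector order: (P0.r0,P1.r0)
under TSO → (0,0); (0,2); (2,0); (2,2)
TSO∖claimed = {(0,2)}

missing: P0.r0=0 P1.r0=2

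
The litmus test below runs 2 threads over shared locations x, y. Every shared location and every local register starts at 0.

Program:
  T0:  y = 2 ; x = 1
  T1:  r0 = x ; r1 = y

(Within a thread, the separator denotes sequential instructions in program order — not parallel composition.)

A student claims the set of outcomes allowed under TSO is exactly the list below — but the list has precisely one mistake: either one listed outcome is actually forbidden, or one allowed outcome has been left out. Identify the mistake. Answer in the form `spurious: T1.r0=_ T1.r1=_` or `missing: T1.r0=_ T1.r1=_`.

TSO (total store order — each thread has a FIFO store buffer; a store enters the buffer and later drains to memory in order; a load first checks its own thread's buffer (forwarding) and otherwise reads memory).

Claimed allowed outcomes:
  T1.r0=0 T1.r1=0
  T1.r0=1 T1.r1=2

missing: T1.r0=0 T1.r1=2

outcome vector order: (T1.r0,T1.r1)
under TSO → 00; 02; 12
TSO∖claimed = {02}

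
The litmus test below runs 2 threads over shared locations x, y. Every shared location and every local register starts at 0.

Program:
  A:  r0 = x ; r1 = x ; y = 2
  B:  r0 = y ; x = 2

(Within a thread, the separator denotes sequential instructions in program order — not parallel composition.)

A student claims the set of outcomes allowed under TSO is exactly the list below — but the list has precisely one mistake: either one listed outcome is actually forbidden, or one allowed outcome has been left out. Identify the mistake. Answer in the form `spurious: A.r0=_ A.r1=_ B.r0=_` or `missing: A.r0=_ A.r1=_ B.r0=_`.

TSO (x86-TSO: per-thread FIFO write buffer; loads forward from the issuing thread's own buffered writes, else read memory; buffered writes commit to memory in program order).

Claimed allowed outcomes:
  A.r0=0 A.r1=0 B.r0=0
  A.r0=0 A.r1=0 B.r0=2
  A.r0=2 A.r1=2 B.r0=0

outcome vector order: (A.r0,A.r1,B.r0)
under TSO → 000 002 020 220
TSO∖claimed = {020}

missing: A.r0=0 A.r1=2 B.r0=0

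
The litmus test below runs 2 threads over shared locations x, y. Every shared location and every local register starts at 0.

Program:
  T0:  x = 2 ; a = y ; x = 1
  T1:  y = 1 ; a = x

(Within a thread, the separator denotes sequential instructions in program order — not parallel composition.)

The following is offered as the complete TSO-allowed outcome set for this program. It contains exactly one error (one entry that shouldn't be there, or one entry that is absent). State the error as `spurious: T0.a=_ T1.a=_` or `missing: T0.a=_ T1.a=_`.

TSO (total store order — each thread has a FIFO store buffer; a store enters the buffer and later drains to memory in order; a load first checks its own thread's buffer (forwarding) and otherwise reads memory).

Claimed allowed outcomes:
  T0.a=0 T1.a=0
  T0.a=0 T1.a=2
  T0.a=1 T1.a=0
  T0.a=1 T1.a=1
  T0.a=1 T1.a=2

missing: T0.a=0 T1.a=1

outcome vector order: (T0.a,T1.a)
under TSO → (0,0) (0,1) (0,2) (1,0) (1,1) (1,2)
TSO∖claimed = {(0,1)}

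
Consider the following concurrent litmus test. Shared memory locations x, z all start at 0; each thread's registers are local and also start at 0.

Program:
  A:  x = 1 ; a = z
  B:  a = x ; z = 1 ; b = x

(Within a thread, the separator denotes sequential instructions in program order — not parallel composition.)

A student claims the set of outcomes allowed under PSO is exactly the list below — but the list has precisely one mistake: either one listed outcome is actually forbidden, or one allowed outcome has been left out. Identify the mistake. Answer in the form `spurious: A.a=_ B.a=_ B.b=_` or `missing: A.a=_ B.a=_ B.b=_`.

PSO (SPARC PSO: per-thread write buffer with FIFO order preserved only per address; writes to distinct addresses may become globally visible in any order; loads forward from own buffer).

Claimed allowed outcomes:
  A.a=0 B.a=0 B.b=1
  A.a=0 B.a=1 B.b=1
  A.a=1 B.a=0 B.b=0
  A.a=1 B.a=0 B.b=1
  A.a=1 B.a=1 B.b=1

missing: A.a=0 B.a=0 B.b=0

outcome vector order: (A.a,B.a,B.b)
under PSO → 0/0/0; 0/0/1; 0/1/1; 1/0/0; 1/0/1; 1/1/1
PSO∖claimed = {0/0/0}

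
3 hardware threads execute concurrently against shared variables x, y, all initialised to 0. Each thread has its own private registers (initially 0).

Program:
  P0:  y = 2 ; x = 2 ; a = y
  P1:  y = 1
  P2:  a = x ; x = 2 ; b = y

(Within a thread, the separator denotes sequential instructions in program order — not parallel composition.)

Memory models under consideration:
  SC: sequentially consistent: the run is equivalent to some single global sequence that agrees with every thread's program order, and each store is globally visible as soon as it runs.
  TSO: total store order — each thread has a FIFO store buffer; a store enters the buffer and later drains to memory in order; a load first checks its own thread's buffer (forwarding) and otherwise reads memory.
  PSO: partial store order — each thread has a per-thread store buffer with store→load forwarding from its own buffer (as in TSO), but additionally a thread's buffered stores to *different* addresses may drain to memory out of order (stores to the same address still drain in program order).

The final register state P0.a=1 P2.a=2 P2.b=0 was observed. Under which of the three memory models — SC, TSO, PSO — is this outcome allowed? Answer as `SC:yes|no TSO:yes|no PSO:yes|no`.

SC:no TSO:no PSO:yes

outcome vector order: (P0.a,P2.a,P2.b)
under SC → (1,0,0), (1,0,1), (1,0,2), (1,2,1), (1,2,2), (2,0,0), (2,0,1), (2,0,2), (2,2,1), (2,2,2)
under TSO → (1,0,0), (1,0,1), (1,0,2), (1,2,1), (1,2,2), (2,0,0), (2,0,1), (2,0,2), (2,2,1), (2,2,2)
under PSO → (1,0,0), (1,0,1), (1,0,2), (1,2,0), (1,2,1), (1,2,2), (2,0,0), (2,0,1), (2,0,2), (2,2,0), (2,2,1), (2,2,2)
target (1,2,0) ∈ {PSO}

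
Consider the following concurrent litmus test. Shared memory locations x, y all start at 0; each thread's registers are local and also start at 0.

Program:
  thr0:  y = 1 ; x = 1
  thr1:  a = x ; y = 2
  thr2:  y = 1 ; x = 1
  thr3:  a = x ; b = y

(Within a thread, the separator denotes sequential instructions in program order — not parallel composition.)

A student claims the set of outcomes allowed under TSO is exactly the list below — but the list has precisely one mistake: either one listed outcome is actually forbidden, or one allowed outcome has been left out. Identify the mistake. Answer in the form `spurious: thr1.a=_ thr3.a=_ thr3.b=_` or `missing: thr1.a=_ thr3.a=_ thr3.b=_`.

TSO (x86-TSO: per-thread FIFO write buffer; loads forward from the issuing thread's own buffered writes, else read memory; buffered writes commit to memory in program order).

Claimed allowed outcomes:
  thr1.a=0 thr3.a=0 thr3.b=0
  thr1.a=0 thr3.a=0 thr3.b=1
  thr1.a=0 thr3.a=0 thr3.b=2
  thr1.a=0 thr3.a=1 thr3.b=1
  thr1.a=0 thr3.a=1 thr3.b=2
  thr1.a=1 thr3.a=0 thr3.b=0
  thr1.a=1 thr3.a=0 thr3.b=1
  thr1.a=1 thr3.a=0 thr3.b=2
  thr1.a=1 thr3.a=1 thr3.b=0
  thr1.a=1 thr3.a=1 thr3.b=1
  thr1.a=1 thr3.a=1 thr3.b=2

spurious: thr1.a=1 thr3.a=1 thr3.b=0

outcome vector order: (thr1.a,thr3.a,thr3.b)
TSO: 10 outcomes — {0/0/0, 0/0/1, 0/0/2, 0/1/1, 0/1/2, 1/0/0, 1/0/1, 1/0/2, 1/1/1, 1/1/2}
claimed∖TSO = {1/1/0}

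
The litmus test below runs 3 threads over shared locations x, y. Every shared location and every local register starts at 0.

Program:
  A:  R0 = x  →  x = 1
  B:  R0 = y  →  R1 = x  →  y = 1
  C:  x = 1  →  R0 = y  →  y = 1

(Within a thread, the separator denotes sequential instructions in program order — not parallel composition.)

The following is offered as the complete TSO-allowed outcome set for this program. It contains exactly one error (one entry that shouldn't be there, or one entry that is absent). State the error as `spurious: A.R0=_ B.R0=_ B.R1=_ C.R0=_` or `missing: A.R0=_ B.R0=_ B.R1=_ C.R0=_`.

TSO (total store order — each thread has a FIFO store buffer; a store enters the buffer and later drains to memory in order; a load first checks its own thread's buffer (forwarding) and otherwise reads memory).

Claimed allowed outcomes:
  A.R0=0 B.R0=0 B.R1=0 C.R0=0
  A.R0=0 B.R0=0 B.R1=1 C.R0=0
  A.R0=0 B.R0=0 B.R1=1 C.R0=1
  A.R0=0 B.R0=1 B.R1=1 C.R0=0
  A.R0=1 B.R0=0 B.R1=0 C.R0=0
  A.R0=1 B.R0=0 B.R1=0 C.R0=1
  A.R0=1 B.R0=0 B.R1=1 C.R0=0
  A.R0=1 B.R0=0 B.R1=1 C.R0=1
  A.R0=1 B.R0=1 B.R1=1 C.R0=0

outcome vector order: (A.R0,B.R0,B.R1,C.R0)
TSO (10): 0/0/0/0; 0/0/0/1; 0/0/1/0; 0/0/1/1; 0/1/1/0; 1/0/0/0; 1/0/0/1; 1/0/1/0; 1/0/1/1; 1/1/1/0
TSO∖claimed = {0/0/0/1}

missing: A.R0=0 B.R0=0 B.R1=0 C.R0=1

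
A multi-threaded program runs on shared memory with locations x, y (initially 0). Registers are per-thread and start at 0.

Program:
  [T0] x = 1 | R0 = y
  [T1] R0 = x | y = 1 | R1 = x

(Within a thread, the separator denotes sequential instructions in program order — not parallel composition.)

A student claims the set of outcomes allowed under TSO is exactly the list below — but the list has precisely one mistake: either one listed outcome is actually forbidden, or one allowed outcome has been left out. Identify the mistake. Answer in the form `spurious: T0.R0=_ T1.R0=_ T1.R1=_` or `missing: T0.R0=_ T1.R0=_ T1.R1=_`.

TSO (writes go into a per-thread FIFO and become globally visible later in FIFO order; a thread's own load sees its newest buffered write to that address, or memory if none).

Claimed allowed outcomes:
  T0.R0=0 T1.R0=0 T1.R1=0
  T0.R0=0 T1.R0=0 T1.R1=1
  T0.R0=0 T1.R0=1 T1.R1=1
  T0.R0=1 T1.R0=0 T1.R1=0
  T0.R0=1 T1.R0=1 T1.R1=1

outcome vector order: (T0.R0,T1.R0,T1.R1)
TSO (6): <0 0 0>, <0 0 1>, <0 1 1>, <1 0 0>, <1 0 1>, <1 1 1>
TSO∖claimed = {<1 0 1>}

missing: T0.R0=1 T1.R0=0 T1.R1=1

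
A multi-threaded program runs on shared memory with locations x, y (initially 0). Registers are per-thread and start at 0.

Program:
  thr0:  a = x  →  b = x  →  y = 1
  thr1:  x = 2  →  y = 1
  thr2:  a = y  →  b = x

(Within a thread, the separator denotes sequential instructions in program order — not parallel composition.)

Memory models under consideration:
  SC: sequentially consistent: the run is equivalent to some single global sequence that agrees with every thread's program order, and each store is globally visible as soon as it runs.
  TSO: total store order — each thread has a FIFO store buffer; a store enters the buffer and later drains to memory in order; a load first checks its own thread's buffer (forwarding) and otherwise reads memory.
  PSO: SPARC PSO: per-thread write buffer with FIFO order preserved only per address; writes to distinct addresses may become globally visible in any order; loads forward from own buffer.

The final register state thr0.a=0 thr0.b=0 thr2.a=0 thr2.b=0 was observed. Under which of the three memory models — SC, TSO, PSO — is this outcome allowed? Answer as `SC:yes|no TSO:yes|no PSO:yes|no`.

outcome vector order: (thr0.a,thr0.b,thr2.a,thr2.b)
SC (10): 0/0/0/0, 0/0/0/2, 0/0/1/0, 0/0/1/2, 0/2/0/0, 0/2/0/2, 0/2/1/2, 2/2/0/0, 2/2/0/2, 2/2/1/2
TSO (10): 0/0/0/0, 0/0/0/2, 0/0/1/0, 0/0/1/2, 0/2/0/0, 0/2/0/2, 0/2/1/2, 2/2/0/0, 2/2/0/2, 2/2/1/2
PSO (12): 0/0/0/0, 0/0/0/2, 0/0/1/0, 0/0/1/2, 0/2/0/0, 0/2/0/2, 0/2/1/0, 0/2/1/2, 2/2/0/0, 2/2/0/2, 2/2/1/0, 2/2/1/2
target 0/0/0/0 ∈ {SC,TSO,PSO}

SC:yes TSO:yes PSO:yes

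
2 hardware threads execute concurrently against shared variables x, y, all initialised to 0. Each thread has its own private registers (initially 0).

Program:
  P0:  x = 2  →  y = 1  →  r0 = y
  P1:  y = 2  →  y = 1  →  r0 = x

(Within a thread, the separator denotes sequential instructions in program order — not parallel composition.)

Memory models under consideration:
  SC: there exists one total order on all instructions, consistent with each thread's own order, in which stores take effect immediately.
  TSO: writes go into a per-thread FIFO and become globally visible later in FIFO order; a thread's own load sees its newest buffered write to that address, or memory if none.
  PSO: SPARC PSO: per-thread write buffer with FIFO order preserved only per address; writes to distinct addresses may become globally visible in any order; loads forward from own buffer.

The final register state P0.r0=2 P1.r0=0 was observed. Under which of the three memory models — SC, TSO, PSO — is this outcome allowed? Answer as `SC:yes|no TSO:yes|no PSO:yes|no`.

outcome vector order: (P0.r0,P1.r0)
[SC] allowed = {1/0, 1/2, 2/2}
[TSO] allowed = {1/0, 1/2, 2/0, 2/2}
[PSO] allowed = {1/0, 1/2, 2/0, 2/2}
target 2/0 ∈ {TSO,PSO}

SC:no TSO:yes PSO:yes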